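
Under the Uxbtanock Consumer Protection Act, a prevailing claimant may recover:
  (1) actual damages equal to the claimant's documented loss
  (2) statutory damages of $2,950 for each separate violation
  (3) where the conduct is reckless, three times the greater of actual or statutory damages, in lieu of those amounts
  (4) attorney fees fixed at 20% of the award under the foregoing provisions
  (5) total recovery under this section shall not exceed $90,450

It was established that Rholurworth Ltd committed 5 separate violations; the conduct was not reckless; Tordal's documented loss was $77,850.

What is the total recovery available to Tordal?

$90,450

Statutory damages: 5 × $2,950 = $14,750
Conduct not reckless: the in-lieu enhancement does not apply.
Actual plus statutory damages: $77,850 + $14,750 = $92,600
Attorney fees: 20% of $92,600 = $18,520
Total before cap: $92,600 + $18,520 = $111,120
Cap at $90,450: $111,120 exceeds the cap → $90,450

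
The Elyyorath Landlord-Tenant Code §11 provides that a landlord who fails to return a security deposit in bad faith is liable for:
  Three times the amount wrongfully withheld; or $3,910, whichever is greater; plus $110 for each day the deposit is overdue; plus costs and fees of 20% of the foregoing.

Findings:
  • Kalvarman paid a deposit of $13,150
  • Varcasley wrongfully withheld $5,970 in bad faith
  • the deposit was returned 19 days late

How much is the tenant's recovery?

$24,000

Trebled: 3 × $5,970 = $17,910
Minimum $3,910: $17,910 meets the minimum, no increase.
Late-return penalty: 19 × $110 = $2,090
Damages plus late penalty: $17,910 + $2,090 = $20,000
Costs and fees: 20% of $20,000 = $4,000
Total recovery: $20,000 + $4,000 = $24,000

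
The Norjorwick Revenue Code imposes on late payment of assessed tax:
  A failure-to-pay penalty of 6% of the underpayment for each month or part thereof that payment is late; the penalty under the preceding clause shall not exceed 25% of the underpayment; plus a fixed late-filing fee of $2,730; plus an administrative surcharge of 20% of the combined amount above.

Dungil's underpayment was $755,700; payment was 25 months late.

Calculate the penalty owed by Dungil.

Accrued rate: 6% × 25 = 150%, capped at 25% → 25%
Failure-to-pay penalty: 25% of $755,700 = $188,925
Penalty before surcharge: $188,925 + $2,730 = $191,655
Administrative surcharge: 20% of $191,655 = $38,331
Total penalty: $191,655 + $38,331 = $229,986

$229,986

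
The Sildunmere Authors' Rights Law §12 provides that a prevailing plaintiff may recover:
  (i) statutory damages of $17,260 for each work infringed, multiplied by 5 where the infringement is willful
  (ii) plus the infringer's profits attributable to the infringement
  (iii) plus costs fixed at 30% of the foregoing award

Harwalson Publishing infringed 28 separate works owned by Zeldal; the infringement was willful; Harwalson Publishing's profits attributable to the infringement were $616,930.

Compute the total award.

Award: $3,943,329

Statutory damages: 28 × $17,260 = $483,280
Multiplied by 5: 5 × $483,280 = $2,416,400
Combined award: $2,416,400 + $616,930 = $3,033,330
Costs: 30% of $3,033,330 = $909,999
Award plus costs: $3,033,330 + $909,999 = $3,943,329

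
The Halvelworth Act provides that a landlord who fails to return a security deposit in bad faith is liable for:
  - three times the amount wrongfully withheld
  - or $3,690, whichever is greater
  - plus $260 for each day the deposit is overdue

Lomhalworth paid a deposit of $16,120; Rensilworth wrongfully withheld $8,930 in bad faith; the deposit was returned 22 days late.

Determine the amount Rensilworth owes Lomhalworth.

Trebled: 3 × $8,930 = $26,790
Minimum $3,690: $26,790 meets the minimum, no increase.
Late-return penalty: 22 × $260 = $5,720
Damages plus late penalty: $26,790 + $5,720 = $32,510

$32,510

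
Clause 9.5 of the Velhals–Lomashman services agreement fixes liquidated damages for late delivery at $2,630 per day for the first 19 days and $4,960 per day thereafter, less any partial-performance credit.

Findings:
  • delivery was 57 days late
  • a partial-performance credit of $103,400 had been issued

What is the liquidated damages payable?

$135,050

First 19 days: 19 × $2,630 = $49,970
Remaining days: (57 − 19) × $4,960 = $188,480
Accrued per-day damages: $49,970 + $188,480 = $238,450
Less partial-performance credit: $238,450 − $103,400 = $135,050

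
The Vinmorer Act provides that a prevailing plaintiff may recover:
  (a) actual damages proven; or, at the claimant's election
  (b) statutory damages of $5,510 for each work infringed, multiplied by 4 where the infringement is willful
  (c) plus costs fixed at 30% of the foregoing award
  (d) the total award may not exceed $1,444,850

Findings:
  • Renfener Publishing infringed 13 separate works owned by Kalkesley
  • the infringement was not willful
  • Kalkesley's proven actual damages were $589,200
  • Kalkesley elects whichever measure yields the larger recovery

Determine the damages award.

Statutory damages: 13 × $5,510 = $71,630
Infringement not willful: no ×4 enhancement.
Greater of actual damages ($589,200) or statutory damages ($71,630): $589,200
Costs: 30% of $589,200 = $176,760
Award plus costs: $589,200 + $176,760 = $765,960
Cap at $1,444,850: $765,960 is within the cap, no reduction.

$765,960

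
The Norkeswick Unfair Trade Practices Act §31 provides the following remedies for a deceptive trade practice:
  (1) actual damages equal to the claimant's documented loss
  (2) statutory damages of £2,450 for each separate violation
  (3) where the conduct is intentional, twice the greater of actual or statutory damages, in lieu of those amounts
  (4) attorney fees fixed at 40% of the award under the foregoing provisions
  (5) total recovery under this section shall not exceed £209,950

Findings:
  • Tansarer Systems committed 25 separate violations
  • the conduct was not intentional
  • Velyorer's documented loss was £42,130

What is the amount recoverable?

£144,732

Statutory damages: 25 × £2,450 = £61,250
Conduct not intentional: the in-lieu enhancement does not apply.
Actual plus statutory damages: £42,130 + £61,250 = £103,380
Attorney fees: 40% of £103,380 = £41,352
Total before cap: £103,380 + £41,352 = £144,732
Cap at £209,950: £144,732 is within the cap, no reduction.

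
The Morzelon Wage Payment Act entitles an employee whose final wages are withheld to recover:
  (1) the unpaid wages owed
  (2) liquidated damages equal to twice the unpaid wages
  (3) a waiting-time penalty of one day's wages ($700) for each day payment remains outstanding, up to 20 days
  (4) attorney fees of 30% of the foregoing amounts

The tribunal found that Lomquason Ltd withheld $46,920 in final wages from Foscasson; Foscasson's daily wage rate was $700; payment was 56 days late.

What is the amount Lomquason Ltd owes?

Doubled: 2 × $46,920 = $93,840
Penalty days: min(56, 20) = 20
Waiting-time penalty: 20 × $700 = $14,000
Subtotal: $46,920 + $93,840 + $14,000 = $154,760
Attorney fees: 30% of $154,760 = $46,428
Total award: $154,760 + $46,428 = $201,188

Total award: $201,188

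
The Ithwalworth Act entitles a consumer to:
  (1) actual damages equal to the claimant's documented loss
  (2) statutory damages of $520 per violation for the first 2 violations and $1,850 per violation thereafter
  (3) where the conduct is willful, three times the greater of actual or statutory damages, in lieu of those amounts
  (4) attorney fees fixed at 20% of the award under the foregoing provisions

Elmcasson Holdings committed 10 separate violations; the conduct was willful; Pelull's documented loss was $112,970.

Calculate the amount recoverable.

First 2 violations: 2 × $520 = $1,040
Remaining violations: (10 − 2) × $1,850 = $14,800
Statutory damages: $1,040 + $14,800 = $15,840
Greater of actual damages ($112,970) or statutory damages ($15,840): $112,970
Trebled: 3 × $112,970 = $338,910
Attorney fees: 20% of $338,910 = $67,782
Total recovery: $338,910 + $67,782 = $406,692

$406,692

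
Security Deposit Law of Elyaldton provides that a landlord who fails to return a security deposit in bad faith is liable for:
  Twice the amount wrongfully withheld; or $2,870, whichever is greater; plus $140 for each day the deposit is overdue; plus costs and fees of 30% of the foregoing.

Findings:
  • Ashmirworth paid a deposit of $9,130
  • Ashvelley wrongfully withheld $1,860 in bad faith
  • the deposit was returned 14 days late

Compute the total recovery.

$7,384

Doubled: 2 × $1,860 = $3,720
Minimum $2,870: $3,720 meets the minimum, no increase.
Late-return penalty: 14 × $140 = $1,960
Damages plus late penalty: $3,720 + $1,960 = $5,680
Costs and fees: 30% of $5,680 = $1,704
Total recovery: $5,680 + $1,704 = $7,384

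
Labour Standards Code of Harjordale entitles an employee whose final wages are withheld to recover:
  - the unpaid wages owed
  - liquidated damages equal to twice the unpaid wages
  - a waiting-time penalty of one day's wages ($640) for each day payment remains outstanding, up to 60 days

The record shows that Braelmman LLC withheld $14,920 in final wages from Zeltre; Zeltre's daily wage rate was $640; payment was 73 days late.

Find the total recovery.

Doubled: 2 × $14,920 = $29,840
Penalty days: min(73, 60) = 60
Waiting-time penalty: 60 × $640 = $38,400
Total award: $14,920 + $29,840 + $38,400 = $83,160

$83,160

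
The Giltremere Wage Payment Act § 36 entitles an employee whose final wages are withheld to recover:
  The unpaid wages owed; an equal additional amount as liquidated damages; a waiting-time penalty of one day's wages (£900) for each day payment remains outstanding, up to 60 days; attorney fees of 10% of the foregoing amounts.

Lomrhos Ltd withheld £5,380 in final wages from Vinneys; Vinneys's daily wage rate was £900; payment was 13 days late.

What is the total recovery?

£24,706

Liquidated damages (equal amount): £5,380
Penalty days: min(13, 60) = 13
Waiting-time penalty: 13 × £900 = £11,700
Subtotal: £5,380 + £5,380 + £11,700 = £22,460
Attorney fees: 10% of £22,460 = £2,246
Total award: £22,460 + £2,246 = £24,706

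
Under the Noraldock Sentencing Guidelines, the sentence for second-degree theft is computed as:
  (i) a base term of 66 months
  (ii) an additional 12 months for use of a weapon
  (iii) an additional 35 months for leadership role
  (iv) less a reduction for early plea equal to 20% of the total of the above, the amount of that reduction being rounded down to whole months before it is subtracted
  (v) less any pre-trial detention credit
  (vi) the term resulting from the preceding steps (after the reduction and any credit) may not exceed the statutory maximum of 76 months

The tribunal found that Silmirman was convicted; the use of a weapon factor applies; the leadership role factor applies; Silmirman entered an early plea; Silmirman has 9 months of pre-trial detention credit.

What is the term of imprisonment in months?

Use of a weapon enhancement: +12 months
Leadership role enhancement: +35 months
Adjusted term: 66 months + 12 months + 35 months = 113 months
Early plea reduction: 20% of 113 months = 22 months (rounded down)
After reduction: 113 − 22 = 91 months
Less pre-trial detention credit: 91 months − 9 months = 82 months
Cap at 76 months: 82 months exceeds the cap → 76 months

76 months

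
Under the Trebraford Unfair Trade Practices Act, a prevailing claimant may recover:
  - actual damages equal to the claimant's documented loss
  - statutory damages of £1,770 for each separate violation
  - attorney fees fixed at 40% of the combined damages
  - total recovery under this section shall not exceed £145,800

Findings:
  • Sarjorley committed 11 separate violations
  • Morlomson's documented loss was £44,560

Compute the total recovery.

Statutory damages: 11 × £1,770 = £19,470
Combined damages: £44,560 + £19,470 = £64,030
Attorney fees: 40% of £64,030 = £25,612
Total before cap: £64,030 + £25,612 = £89,642
Cap at £145,800: £89,642 is within the cap, no reduction.

Total recovery: £89,642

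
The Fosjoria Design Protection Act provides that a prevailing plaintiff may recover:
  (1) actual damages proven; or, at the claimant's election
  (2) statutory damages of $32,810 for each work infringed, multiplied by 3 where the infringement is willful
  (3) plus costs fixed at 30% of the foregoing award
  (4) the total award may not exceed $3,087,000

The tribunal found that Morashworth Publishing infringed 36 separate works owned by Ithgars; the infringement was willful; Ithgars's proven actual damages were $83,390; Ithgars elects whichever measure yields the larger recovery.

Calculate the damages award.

$3,087,000

Statutory damages: 36 × $32,810 = $1,181,160
Trebled: 3 × $1,181,160 = $3,543,480
Greater of actual damages ($83,390) or enhanced statutory damages ($3,543,480): $3,543,480
Costs: 30% of $3,543,480 = $1,063,044
Award plus costs: $3,543,480 + $1,063,044 = $4,606,524
Cap at $3,087,000: $4,606,524 exceeds the cap → $3,087,000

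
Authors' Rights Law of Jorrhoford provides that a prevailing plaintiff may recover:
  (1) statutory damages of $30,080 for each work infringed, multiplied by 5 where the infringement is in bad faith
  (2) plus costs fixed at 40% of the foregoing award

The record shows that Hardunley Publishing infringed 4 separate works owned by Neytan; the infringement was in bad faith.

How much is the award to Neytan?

Statutory damages: 4 × $30,080 = $120,320
Multiplied by 5: 5 × $120,320 = $601,600
Costs: 40% of $601,600 = $240,640
Award plus costs: $601,600 + $240,640 = $842,240

$842,240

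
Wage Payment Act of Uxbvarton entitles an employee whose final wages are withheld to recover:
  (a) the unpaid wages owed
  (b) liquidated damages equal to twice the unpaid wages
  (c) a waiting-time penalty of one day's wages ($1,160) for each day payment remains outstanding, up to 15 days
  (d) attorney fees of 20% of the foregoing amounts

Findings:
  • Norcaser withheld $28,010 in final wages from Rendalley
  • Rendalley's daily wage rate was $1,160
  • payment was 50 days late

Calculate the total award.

$121,716

Doubled: 2 × $28,010 = $56,020
Penalty days: min(50, 15) = 15
Waiting-time penalty: 15 × $1,160 = $17,400
Subtotal: $28,010 + $56,020 + $17,400 = $101,430
Attorney fees: 20% of $101,430 = $20,286
Total award: $101,430 + $20,286 = $121,716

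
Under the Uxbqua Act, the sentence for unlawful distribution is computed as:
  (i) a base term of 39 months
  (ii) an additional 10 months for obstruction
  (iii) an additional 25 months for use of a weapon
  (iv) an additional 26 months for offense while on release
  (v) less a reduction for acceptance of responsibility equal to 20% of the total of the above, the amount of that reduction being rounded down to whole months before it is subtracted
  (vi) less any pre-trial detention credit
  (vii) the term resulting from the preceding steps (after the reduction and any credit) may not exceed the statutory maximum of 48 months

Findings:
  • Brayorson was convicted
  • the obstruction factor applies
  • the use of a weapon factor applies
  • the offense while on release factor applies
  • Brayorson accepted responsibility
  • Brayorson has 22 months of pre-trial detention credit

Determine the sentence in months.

Sentence: 48 months

Obstruction enhancement: +10 months
Use of a weapon enhancement: +25 months
Offense while on release enhancement: +26 months
Adjusted term: 39 months + 10 months + 25 months + 26 months = 100 months
Acceptance of responsibility reduction: 20% of 100 months = 20 months (rounded down)
After reduction: 100 − 20 = 80 months
Less pre-trial detention credit: 80 months − 22 months = 58 months
Cap at 48 months: 58 months exceeds the cap → 48 months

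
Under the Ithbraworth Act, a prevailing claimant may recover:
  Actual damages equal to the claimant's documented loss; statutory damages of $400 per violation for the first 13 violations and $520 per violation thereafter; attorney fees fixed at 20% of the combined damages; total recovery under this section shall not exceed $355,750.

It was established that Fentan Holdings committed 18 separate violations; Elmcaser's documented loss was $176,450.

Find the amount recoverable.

$221,100

First 13 violations: 13 × $400 = $5,200
Remaining violations: (18 − 13) × $520 = $2,600
Statutory damages: $5,200 + $2,600 = $7,800
Combined damages: $176,450 + $7,800 = $184,250
Attorney fees: 20% of $184,250 = $36,850
Total before cap: $184,250 + $36,850 = $221,100
Cap at $355,750: $221,100 is within the cap, no reduction.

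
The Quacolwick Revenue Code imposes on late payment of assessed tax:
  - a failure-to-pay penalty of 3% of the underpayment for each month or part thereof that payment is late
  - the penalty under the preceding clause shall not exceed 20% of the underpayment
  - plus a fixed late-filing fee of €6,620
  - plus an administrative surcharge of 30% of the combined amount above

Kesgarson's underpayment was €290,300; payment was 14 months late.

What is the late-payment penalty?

€84,084

Accrued rate: 3% × 14 = 42%, capped at 20% → 20%
Failure-to-pay penalty: 20% of €290,300 = €58,060
Penalty before surcharge: €58,060 + €6,620 = €64,680
Administrative surcharge: 30% of €64,680 = €19,404
Total penalty: €64,680 + €19,404 = €84,084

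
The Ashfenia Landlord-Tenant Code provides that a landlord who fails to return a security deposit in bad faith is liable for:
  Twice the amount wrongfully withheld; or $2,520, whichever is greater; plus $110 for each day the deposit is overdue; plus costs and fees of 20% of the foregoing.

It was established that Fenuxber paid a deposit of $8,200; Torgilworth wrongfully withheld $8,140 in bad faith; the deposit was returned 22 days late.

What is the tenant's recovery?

Doubled: 2 × $8,140 = $16,280
Minimum $2,520: $16,280 meets the minimum, no increase.
Late-return penalty: 22 × $110 = $2,420
Damages plus late penalty: $16,280 + $2,420 = $18,700
Costs and fees: 20% of $18,700 = $3,740
Total recovery: $18,700 + $3,740 = $22,440

$22,440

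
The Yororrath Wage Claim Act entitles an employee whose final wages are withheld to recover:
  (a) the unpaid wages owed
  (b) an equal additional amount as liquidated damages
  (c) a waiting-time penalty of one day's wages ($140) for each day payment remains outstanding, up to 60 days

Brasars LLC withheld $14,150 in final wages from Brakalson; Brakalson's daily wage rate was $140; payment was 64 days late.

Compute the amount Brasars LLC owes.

$36,700

Liquidated damages (equal amount): $14,150
Penalty days: min(64, 60) = 60
Waiting-time penalty: 60 × $140 = $8,400
Total award: $14,150 + $14,150 + $8,400 = $36,700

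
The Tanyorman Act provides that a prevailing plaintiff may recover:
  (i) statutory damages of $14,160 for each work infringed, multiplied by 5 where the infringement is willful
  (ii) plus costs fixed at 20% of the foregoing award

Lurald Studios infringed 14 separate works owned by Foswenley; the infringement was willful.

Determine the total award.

Award: $1,189,440

Statutory damages: 14 × $14,160 = $198,240
Multiplied by 5: 5 × $198,240 = $991,200
Costs: 20% of $991,200 = $198,240
Award plus costs: $991,200 + $198,240 = $1,189,440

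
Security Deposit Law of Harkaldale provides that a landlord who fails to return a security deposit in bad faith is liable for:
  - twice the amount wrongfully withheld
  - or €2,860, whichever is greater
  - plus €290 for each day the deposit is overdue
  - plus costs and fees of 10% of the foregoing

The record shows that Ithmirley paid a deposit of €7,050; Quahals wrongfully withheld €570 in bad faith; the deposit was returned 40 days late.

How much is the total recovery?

€15,906

Doubled: 2 × €570 = €1,140
Minimum €2,860: €1,140 is below the minimum → €2,860
Late-return penalty: 40 × €290 = €11,600
Damages plus late penalty: €2,860 + €11,600 = €14,460
Costs and fees: 10% of €14,460 = €1,446
Total recovery: €14,460 + €1,446 = €15,906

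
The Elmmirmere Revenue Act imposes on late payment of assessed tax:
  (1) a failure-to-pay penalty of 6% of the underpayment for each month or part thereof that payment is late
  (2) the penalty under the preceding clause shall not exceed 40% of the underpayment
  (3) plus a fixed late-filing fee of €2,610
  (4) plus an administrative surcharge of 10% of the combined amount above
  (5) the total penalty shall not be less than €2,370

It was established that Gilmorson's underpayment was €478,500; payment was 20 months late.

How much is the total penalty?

Accrued rate: 6% × 20 = 120%, capped at 40% → 40%
Failure-to-pay penalty: 40% of €478,500 = €191,400
Penalty before surcharge: €191,400 + €2,610 = €194,010
Administrative surcharge: 10% of €194,010 = €19,401
Total penalty: €194,010 + €19,401 = €213,411
Minimum €2,370: €213,411 meets the minimum, no increase.

Penalty: €213,411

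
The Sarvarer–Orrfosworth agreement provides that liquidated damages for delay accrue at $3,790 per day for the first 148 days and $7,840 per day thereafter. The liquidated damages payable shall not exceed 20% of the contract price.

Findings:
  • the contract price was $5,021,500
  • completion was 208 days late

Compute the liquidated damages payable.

First 148 days: 148 × $3,790 = $560,920
Remaining days: (208 − 148) × $7,840 = $470,400
Accrued per-day damages: $560,920 + $470,400 = $1,031,320
Cap: 20% of $5,021,500 = $1,004,300
Cap at $1,004,300: $1,031,320 exceeds the cap → $1,004,300

$1,004,300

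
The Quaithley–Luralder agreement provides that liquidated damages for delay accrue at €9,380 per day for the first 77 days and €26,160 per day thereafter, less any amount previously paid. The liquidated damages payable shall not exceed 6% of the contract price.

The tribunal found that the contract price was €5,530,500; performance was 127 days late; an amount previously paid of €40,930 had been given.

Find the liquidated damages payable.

First 77 days: 77 × €9,380 = €722,260
Remaining days: (127 − 77) × €26,160 = €1,308,000
Accrued per-day damages: €722,260 + €1,308,000 = €2,030,260
Less amount previously paid: €2,030,260 − €40,930 = €1,989,330
Cap: 6% of €5,530,500 = €331,830
Cap at €331,830: €1,989,330 exceeds the cap → €331,830

€331,830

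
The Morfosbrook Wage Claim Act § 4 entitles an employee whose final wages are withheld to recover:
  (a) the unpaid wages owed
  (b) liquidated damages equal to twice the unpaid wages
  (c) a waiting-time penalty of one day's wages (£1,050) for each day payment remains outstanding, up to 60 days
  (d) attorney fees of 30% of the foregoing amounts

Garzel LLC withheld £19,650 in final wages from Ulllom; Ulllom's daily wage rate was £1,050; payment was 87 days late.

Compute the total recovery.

£158,535

Doubled: 2 × £19,650 = £39,300
Penalty days: min(87, 60) = 60
Waiting-time penalty: 60 × £1,050 = £63,000
Subtotal: £19,650 + £39,300 + £63,000 = £121,950
Attorney fees: 30% of £121,950 = £36,585
Total award: £121,950 + £36,585 = £158,535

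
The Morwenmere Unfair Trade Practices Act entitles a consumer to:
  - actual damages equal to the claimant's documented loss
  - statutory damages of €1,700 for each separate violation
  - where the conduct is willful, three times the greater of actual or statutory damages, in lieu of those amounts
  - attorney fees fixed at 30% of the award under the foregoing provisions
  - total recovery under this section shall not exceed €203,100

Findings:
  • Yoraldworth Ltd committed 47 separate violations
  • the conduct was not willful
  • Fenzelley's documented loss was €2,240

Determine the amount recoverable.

€106,782

Statutory damages: 47 × €1,700 = €79,900
Conduct not willful: the in-lieu enhancement does not apply.
Actual plus statutory damages: €2,240 + €79,900 = €82,140
Attorney fees: 30% of €82,140 = €24,642
Total before cap: €82,140 + €24,642 = €106,782
Cap at €203,100: €106,782 is within the cap, no reduction.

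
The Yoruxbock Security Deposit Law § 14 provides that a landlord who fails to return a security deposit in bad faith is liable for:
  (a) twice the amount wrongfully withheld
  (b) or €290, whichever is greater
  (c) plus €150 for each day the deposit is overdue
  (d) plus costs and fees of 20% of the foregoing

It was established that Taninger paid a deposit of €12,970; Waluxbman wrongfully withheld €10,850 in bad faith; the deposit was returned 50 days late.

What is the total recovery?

Doubled: 2 × €10,850 = €21,700
Minimum €290: €21,700 meets the minimum, no increase.
Late-return penalty: 50 × €150 = €7,500
Damages plus late penalty: €21,700 + €7,500 = €29,200
Costs and fees: 20% of €29,200 = €5,840
Total recovery: €29,200 + €5,840 = €35,040

€35,040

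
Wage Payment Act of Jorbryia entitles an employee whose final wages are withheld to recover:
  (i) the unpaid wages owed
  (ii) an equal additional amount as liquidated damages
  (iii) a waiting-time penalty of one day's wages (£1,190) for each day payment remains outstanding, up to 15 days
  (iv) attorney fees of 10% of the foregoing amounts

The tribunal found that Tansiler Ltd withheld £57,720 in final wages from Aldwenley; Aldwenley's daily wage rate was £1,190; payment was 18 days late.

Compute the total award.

Liquidated damages (equal amount): £57,720
Penalty days: min(18, 15) = 15
Waiting-time penalty: 15 × £1,190 = £17,850
Subtotal: £57,720 + £57,720 + £17,850 = £133,290
Attorney fees: 10% of £133,290 = £13,329
Total award: £133,290 + £13,329 = £146,619

£146,619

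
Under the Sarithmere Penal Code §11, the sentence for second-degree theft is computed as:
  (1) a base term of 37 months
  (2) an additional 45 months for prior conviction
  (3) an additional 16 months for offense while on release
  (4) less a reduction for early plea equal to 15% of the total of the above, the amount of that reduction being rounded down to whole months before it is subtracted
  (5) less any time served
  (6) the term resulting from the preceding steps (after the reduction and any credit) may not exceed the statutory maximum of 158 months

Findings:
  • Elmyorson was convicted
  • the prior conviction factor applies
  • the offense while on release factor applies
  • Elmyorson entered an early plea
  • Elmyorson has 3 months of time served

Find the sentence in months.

Prior conviction enhancement: +45 months
Offense while on release enhancement: +16 months
Adjusted term: 37 months + 45 months + 16 months = 98 months
Early plea reduction: 15% of 98 months = 14 months (rounded down)
After reduction: 98 − 14 = 84 months
Less time served: 84 months − 3 months = 81 months
Cap at 158 months: 81 months is within the cap, no reduction.

81 months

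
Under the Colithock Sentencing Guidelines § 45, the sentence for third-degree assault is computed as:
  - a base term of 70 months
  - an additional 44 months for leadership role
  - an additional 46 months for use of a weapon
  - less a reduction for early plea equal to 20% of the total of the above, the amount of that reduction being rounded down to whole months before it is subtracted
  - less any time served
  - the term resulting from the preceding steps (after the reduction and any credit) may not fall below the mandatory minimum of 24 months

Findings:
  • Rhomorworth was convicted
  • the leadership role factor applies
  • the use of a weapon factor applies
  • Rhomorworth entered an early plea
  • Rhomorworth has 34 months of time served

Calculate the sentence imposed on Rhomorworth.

Leadership role enhancement: +44 months
Use of a weapon enhancement: +46 months
Adjusted term: 70 months + 44 months + 46 months = 160 months
Early plea reduction: 20% of 160 months = 32 months (rounded down)
After reduction: 160 − 32 = 128 months
Less time served: 128 months − 34 months = 94 months
Minimum 24 months: 94 months meets the minimum, no increase.

94 months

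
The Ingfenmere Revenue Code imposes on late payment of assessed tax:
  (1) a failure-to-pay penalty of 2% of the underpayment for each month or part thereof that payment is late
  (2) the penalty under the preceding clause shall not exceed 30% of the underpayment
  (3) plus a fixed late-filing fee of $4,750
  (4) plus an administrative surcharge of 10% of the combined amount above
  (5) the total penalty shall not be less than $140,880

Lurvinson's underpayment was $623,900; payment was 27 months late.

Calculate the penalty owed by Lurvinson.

Accrued rate: 2% × 27 = 54%, capped at 30% → 30%
Failure-to-pay penalty: 30% of $623,900 = $187,170
Penalty before surcharge: $187,170 + $4,750 = $191,920
Administrative surcharge: 10% of $191,920 = $19,192
Total penalty: $191,920 + $19,192 = $211,112
Minimum $140,880: $211,112 meets the minimum, no increase.

$211,112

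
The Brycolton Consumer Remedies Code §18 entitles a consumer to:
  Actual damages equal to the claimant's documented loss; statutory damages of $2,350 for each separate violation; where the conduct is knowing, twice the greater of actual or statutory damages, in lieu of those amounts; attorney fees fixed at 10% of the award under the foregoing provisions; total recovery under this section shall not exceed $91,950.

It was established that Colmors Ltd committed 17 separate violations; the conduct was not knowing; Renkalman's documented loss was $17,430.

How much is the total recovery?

Statutory damages: 17 × $2,350 = $39,950
Conduct not knowing: the in-lieu enhancement does not apply.
Actual plus statutory damages: $17,430 + $39,950 = $57,380
Attorney fees: 10% of $57,380 = $5,738
Total before cap: $57,380 + $5,738 = $63,118
Cap at $91,950: $63,118 is within the cap, no reduction.

$63,118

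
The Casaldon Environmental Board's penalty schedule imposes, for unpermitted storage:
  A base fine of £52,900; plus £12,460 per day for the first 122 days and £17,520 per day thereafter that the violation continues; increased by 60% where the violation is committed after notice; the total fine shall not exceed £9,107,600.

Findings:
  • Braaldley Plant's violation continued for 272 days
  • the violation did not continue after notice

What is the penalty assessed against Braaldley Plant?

First 122 days: 122 × £12,460 = £1,520,120
Remaining days: (272 − 122) × £17,520 = £2,628,000
Per-day component: £1,520,120 + £2,628,000 = £4,148,120
Base plus per-day: £52,900 + £4,148,120 = £4,201,020
The violation did not continue after notice: no 60% increase.
Cap at £9,107,600: £4,201,020 is within the cap, no reduction.

£4,201,020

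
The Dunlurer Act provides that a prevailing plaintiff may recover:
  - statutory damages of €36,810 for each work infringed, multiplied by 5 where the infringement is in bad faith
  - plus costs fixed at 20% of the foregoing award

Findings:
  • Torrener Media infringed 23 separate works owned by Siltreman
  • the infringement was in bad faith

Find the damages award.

€5,079,780

Statutory damages: 23 × €36,810 = €846,630
Multiplied by 5: 5 × €846,630 = €4,233,150
Costs: 20% of €4,233,150 = €846,630
Award plus costs: €4,233,150 + €846,630 = €5,079,780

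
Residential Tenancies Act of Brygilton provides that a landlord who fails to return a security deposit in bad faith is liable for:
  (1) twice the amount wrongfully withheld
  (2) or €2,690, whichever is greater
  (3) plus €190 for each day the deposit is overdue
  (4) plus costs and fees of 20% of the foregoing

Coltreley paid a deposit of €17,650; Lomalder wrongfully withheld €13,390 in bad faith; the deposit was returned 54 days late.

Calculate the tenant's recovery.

Doubled: 2 × €13,390 = €26,780
Minimum €2,690: €26,780 meets the minimum, no increase.
Late-return penalty: 54 × €190 = €10,260
Damages plus late penalty: €26,780 + €10,260 = €37,040
Costs and fees: 20% of €37,040 = €7,408
Total recovery: €37,040 + €7,408 = €44,448

€44,448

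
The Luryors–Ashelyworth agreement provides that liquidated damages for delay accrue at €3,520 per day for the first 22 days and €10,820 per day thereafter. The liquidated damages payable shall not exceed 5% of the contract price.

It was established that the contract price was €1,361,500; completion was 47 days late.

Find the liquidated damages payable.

€68,075

First 22 days: 22 × €3,520 = €77,440
Remaining days: (47 − 22) × €10,820 = €270,500
Accrued per-day damages: €77,440 + €270,500 = €347,940
Cap: 5% of €1,361,500 = €68,075
Cap at €68,075: €347,940 exceeds the cap → €68,075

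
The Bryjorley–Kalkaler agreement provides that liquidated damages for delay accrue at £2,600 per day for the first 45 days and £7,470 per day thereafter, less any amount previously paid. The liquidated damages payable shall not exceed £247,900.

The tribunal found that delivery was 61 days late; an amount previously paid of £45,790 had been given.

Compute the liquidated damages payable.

£190,730

First 45 days: 45 × £2,600 = £117,000
Remaining days: (61 − 45) × £7,470 = £119,520
Accrued per-day damages: £117,000 + £119,520 = £236,520
Less amount previously paid: £236,520 − £45,790 = £190,730
Cap at £247,900: £190,730 is within the cap, no reduction.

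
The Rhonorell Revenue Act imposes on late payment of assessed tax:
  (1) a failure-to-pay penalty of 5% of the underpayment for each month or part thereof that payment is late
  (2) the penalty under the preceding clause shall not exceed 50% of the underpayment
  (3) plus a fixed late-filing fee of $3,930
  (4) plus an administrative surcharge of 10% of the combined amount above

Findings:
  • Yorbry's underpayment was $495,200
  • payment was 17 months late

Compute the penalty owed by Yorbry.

Accrued rate: 5% × 17 = 85%, capped at 50% → 50%
Failure-to-pay penalty: 50% of $495,200 = $247,600
Penalty before surcharge: $247,600 + $3,930 = $251,530
Administrative surcharge: 10% of $251,530 = $25,153
Total penalty: $251,530 + $25,153 = $276,683

$276,683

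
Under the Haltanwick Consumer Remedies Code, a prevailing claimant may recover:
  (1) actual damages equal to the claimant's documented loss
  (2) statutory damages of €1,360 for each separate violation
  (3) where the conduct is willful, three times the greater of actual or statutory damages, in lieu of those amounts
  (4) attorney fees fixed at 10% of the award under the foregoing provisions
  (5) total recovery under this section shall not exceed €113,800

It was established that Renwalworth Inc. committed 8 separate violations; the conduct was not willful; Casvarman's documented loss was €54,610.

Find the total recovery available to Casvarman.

Statutory damages: 8 × €1,360 = €10,880
Conduct not willful: the in-lieu enhancement does not apply.
Actual plus statutory damages: €54,610 + €10,880 = €65,490
Attorney fees: 10% of €65,490 = €6,549
Total before cap: €65,490 + €6,549 = €72,039
Cap at €113,800: €72,039 is within the cap, no reduction.

€72,039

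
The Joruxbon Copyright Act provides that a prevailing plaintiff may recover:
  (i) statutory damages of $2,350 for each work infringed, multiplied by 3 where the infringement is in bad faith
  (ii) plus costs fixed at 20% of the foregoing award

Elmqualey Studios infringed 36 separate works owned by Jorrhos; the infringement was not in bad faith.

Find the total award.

Statutory damages: 36 × $2,350 = $84,600
Infringement not in bad faith: no ×3 enhancement.
Costs: 20% of $84,600 = $16,920
Award plus costs: $84,600 + $16,920 = $101,520

$101,520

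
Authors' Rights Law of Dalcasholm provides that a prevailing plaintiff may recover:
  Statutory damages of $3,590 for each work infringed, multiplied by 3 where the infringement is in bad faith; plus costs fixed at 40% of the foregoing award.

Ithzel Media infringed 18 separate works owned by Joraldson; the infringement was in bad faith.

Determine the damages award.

Statutory damages: 18 × $3,590 = $64,620
Trebled: 3 × $64,620 = $193,860
Costs: 40% of $193,860 = $77,544
Award plus costs: $193,860 + $77,544 = $271,404

$271,404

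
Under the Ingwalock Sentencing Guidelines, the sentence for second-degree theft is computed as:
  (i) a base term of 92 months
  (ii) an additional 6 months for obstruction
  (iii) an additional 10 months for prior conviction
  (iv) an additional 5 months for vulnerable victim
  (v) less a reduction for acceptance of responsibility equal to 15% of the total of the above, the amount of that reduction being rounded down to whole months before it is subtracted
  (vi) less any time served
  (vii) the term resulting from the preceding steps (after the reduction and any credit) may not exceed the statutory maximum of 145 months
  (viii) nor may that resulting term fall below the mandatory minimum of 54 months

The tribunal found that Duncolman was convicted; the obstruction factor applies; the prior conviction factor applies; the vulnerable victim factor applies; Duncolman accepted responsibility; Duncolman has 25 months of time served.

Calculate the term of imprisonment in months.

Obstruction enhancement: +6 months
Prior conviction enhancement: +10 months
Vulnerable victim enhancement: +5 months
Adjusted term: 92 months + 6 months + 10 months + 5 months = 113 months
Acceptance of responsibility reduction: 15% of 113 months = 16 months (rounded down)
After reduction: 113 − 16 = 97 months
Less time served: 97 months − 25 months = 72 months
Cap at 145 months: 72 months is within the cap, no reduction.
Minimum 54 months: 72 months meets the minimum, no increase.

72 months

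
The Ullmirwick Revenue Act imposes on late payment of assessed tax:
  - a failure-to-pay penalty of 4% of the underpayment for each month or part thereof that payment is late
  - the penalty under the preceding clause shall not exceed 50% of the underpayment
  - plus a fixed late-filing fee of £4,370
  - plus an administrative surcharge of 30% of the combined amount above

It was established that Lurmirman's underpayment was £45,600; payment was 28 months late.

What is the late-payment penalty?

£35,321

Accrued rate: 4% × 28 = 112%, capped at 50% → 50%
Failure-to-pay penalty: 50% of £45,600 = £22,800
Penalty before surcharge: £22,800 + £4,370 = £27,170
Administrative surcharge: 30% of £27,170 = £8,151
Total penalty: £27,170 + £8,151 = £35,321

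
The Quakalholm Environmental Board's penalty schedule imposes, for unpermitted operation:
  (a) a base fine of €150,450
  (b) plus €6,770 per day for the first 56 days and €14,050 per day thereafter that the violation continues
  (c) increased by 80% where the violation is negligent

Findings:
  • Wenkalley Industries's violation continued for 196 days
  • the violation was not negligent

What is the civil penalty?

€2,496,570

First 56 days: 56 × €6,770 = €379,120
Remaining days: (196 − 56) × €14,050 = €1,967,000
Per-day component: €379,120 + €1,967,000 = €2,346,120
Base plus per-day: €150,450 + €2,346,120 = €2,496,570
The violation was not negligent: no 80% increase.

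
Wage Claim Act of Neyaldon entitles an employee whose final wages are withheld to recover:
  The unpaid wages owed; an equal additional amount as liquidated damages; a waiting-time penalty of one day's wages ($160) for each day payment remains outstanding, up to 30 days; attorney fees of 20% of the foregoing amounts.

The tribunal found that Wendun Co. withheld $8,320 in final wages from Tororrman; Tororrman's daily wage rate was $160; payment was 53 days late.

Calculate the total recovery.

Liquidated damages (equal amount): $8,320
Penalty days: min(53, 30) = 30
Waiting-time penalty: 30 × $160 = $4,800
Subtotal: $8,320 + $8,320 + $4,800 = $21,440
Attorney fees: 20% of $21,440 = $4,288
Total award: $21,440 + $4,288 = $25,728

$25,728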